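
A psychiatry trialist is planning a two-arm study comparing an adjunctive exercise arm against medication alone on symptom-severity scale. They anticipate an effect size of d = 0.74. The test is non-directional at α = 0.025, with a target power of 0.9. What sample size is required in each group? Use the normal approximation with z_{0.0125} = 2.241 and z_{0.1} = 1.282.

For two independent groups with equal n: n = 2·((z_{α/2} + z_β) / d)².
z_{α/2} + z_β = 2.241 + 1.282 = 3.523.
n = 2 × (3.523 / 0.74)² = 2 × 4.761² = 2 × 22.67 = 45.3.
Round up to the next whole participant.

n = 46 per group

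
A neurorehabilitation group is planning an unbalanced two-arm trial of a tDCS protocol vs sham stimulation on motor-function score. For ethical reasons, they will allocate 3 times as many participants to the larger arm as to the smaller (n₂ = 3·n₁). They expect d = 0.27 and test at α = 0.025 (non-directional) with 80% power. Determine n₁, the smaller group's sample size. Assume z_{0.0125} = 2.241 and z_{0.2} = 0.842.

With allocation ratio k = n₂/n₁ = 3, Var(x̄₁−x̄₂) = σ²(1/n₁ + 1/(k·n₁)) = σ²·(k+1)/(k·n₁).
So n₁ = (1 + 1/k)·((z_{α/2} + z_β)/d)² = 1.333 × (3.083/0.27)².
n₁ = 1.333 × 130.38 = 173.8.
Round up: n₁ = 174, giving n₂ = 3 × 174 = 522.

n₁ = 174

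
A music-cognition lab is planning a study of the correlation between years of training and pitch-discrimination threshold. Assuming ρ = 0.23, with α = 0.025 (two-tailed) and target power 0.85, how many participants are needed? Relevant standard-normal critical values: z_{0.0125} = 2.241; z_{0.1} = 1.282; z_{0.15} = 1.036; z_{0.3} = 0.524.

n = 199

Fisher's z: C = ½·ln((1+r)/(1−r)) = ½·ln(1.5974) = 0.2342.
n = ((z_{α/2} + z_β)/C)² + 3.
(2.241 + 1.036) / 0.2342 = 3.277 / 0.2342 = 13.992.
n = 13.992² + 3 = 195.78 + 3 = 198.8.
Round up.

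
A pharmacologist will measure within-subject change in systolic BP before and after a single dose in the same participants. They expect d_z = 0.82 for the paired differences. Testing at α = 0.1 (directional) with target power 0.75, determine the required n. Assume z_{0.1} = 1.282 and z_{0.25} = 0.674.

n = 6 pairs

For a paired (one-sample on differences) test: n = ((z_{α} + z_β) / d)².
z_{α} + z_β = 1.282 + 0.674 = 1.956.
n = (1.956 / 0.82)² = 2.385² = 5.69.
Round up.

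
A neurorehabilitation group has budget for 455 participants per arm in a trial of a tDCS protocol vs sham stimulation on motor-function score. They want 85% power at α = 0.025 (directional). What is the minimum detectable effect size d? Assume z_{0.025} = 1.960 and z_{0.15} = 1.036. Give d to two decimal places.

d_min ≈ 0.20

For two independent groups of n = 455 each: d_min = (z_{α} + z_β)·√(2/n).
z-sum = 1.960 + 1.036 = 2.996.
d_min = 2.996 × √(2/455) = 2.996 × 0.0663 = 0.199.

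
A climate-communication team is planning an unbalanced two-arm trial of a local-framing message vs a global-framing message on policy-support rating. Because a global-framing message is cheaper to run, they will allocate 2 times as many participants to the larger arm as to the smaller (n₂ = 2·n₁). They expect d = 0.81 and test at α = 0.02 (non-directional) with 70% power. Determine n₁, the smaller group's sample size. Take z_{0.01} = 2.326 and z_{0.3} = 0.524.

n₁ = 19

With allocation ratio k = n₂/n₁ = 2, Var(x̄₁−x̄₂) = σ²(1/n₁ + 1/(k·n₁)) = σ²·(k+1)/(k·n₁).
So n₁ = (1 + 1/k)·((z_{α/2} + z_β)/d)² = 1.500 × (2.850/0.81)².
n₁ = 1.500 × 12.38 = 18.6.
Round up: n₁ = 19, giving n₂ = 2 × 19 = 38.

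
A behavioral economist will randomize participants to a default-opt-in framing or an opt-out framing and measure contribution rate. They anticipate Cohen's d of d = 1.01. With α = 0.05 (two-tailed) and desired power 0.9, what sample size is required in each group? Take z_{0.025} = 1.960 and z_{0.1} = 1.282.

For two independent groups with equal n: n = 2·((z_{α/2} + z_β) / d)².
z_{α/2} + z_β = 1.960 + 1.282 = 3.242.
n = 2 × (3.242 / 1.01)² = 2 × 3.210² = 2 × 10.30 = 20.6.
Round up to the next whole participant.

n = 21 per group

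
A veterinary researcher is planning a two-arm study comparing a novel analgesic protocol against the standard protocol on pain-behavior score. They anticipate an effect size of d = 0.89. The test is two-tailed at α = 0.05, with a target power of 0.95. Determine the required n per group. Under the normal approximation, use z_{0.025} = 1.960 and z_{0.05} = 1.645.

For two independent groups with equal n: n = 2·((z_{α/2} + z_β) / d)².
z_{α/2} + z_β = 1.960 + 1.645 = 3.605.
n = 2 × (3.605 / 0.89)² = 2 × 4.051² = 2 × 16.41 = 32.8.
Round up to the next whole participant.

n = 33 per group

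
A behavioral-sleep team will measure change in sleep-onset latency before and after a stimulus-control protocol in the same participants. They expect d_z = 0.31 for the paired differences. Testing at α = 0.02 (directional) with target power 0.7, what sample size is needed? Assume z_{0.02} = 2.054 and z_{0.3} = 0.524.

n = 70 pairs

For a paired (one-sample on differences) test: n = ((z_{α} + z_β) / d)².
z_{α} + z_β = 2.054 + 0.524 = 2.578.
n = (2.578 / 0.31)² = 8.316² = 69.16.
Round up.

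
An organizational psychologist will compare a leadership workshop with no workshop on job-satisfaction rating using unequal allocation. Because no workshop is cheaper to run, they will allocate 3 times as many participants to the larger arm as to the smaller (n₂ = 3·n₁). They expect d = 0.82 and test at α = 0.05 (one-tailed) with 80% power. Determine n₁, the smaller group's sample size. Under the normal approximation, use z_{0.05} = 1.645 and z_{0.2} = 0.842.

With allocation ratio k = n₂/n₁ = 3, Var(x̄₁−x̄₂) = σ²(1/n₁ + 1/(k·n₁)) = σ²·(k+1)/(k·n₁).
So n₁ = (1 + 1/k)·((z_{α} + z_β)/d)² = 1.333 × (2.487/0.82)².
n₁ = 1.333 × 9.20 = 12.3.
Round up: n₁ = 13, giving n₂ = 3 × 13 = 39.

n₁ = 13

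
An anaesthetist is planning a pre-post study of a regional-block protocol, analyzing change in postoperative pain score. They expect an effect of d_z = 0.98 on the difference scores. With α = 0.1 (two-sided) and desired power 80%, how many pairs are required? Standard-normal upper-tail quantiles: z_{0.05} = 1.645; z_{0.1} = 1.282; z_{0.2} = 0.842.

For a paired (one-sample on differences) test: n = ((z_{α/2} + z_β) / d)².
z_{α/2} + z_β = 1.645 + 0.842 = 2.487.
n = (2.487 / 0.98)² = 2.538² = 6.44.
Round up.

n = 7 pairs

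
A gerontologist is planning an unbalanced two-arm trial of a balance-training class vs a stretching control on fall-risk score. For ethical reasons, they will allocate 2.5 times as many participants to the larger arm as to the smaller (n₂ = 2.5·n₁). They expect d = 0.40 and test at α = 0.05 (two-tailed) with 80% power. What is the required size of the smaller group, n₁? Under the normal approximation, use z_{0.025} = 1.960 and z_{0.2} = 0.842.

n₁ = 69

With allocation ratio k = n₂/n₁ = 2.5, Var(x̄₁−x̄₂) = σ²(1/n₁ + 1/(k·n₁)) = σ²·(k+1)/(k·n₁).
So n₁ = (1 + 1/k)·((z_{α/2} + z_β)/d)² = 1.400 × (2.802/0.40)².
n₁ = 1.400 × 49.07 = 68.7.
Round up: n₁ = 69, giving n₂ = ⌈2.5 × 69⌉ = ⌈172.5⌉ = 173.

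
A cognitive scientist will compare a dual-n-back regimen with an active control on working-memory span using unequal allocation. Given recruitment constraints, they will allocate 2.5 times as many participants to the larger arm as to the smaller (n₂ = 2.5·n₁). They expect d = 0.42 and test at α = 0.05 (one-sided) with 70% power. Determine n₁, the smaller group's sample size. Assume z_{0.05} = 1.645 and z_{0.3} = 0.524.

n₁ = 38

With allocation ratio k = n₂/n₁ = 2.5, Var(x̄₁−x̄₂) = σ²(1/n₁ + 1/(k·n₁)) = σ²·(k+1)/(k·n₁).
So n₁ = (1 + 1/k)·((z_{α} + z_β)/d)² = 1.400 × (2.169/0.42)².
n₁ = 1.400 × 26.67 = 37.3.
Round up: n₁ = 38, giving n₂ = 2.5 × 38 = 95.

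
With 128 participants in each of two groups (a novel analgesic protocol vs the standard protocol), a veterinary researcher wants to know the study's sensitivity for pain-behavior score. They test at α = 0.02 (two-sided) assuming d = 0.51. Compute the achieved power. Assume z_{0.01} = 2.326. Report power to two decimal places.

power ≈ 0.96

For two equal groups, power = Φ(d·√(n/2) − z_{α/2}).
d·√(n/2) = 0.51 × √(128/2) = 0.51 × 8.000 = 4.080.
z_β = 4.080 − 2.326 = 1.754.
Power = Φ(1.754) = 0.960.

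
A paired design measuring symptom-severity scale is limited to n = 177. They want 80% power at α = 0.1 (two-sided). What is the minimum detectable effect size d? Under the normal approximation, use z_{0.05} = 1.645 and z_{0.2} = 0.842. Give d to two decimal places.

d_min ≈ 0.19

For a single sample (or paired design) of n = 177: d_min = (z_{α/2} + z_β)/√n.
z-sum = 1.645 + 0.842 = 2.487.
d_min = 2.487 / √177 = 2.487 / 13.304 = 0.187.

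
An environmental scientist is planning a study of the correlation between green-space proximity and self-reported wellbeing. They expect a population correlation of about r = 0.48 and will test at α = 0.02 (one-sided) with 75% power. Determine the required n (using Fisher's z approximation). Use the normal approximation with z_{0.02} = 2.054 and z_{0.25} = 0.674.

n = 31

Fisher's z: C = ½·ln((1+r)/(1−r)) = ½·ln(2.8462) = 0.5230.
n = ((z_{α} + z_β)/C)² + 3.
(2.054 + 0.674) / 0.5230 = 2.728 / 0.5230 = 5.216.
n = 5.216² + 3 = 27.21 + 3 = 30.2.
Round up.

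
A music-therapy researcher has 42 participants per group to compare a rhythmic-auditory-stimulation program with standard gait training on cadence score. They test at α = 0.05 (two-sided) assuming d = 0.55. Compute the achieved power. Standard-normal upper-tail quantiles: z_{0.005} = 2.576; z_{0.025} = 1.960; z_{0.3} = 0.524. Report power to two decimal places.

power ≈ 0.71

For two equal groups, power = Φ(d·√(n/2) − z_{α/2}).
d·√(n/2) = 0.55 × √(42/2) = 0.55 × 4.583 = 2.520.
z_β = 2.520 − 1.960 = 0.560.
Power = Φ(0.560) = 0.712.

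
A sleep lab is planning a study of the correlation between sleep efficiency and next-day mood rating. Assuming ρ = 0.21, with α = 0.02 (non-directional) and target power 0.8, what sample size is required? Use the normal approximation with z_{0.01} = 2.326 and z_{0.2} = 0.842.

Fisher's z: C = ½·ln((1+r)/(1−r)) = ½·ln(1.5316) = 0.2132.
n = ((z_{α/2} + z_β)/C)² + 3.
(2.326 + 0.842) / 0.2132 = 3.168 / 0.2132 = 14.859.
n = 14.859² + 3 = 220.80 + 3 = 223.8.
Round up.

n = 224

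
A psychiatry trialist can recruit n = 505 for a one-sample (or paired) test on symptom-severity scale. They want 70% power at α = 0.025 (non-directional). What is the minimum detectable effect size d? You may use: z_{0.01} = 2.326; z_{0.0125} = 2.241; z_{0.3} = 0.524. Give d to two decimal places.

For a single sample (or paired design) of n = 505: d_min = (z_{α/2} + z_β)/√n.
z-sum = 2.241 + 0.524 = 2.765.
d_min = 2.765 / √505 = 2.765 / 22.472 = 0.123.

d_min ≈ 0.12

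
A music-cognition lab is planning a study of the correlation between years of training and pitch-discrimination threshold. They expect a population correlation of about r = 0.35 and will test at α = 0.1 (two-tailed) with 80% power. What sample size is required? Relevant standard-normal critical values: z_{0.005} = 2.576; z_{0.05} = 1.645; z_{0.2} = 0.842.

Fisher's z: C = ½·ln((1+r)/(1−r)) = ½·ln(2.0769) = 0.3654.
n = ((z_{α/2} + z_β)/C)² + 3.
(1.645 + 0.842) / 0.3654 = 2.487 / 0.3654 = 6.806.
n = 6.806² + 3 = 46.32 + 3 = 49.3.
Round up.

n = 50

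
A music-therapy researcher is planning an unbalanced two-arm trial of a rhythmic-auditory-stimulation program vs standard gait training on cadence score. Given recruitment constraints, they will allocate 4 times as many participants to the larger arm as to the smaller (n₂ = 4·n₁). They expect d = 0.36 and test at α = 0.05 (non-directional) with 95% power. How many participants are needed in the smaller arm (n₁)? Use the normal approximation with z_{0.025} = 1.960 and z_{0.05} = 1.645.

With allocation ratio k = n₂/n₁ = 4, Var(x̄₁−x̄₂) = σ²(1/n₁ + 1/(k·n₁)) = σ²·(k+1)/(k·n₁).
So n₁ = (1 + 1/k)·((z_{α/2} + z_β)/d)² = 1.250 × (3.605/0.36)².
n₁ = 1.250 × 100.28 = 125.3.
Round up: n₁ = 126, giving n₂ = 4 × 126 = 504.

n₁ = 126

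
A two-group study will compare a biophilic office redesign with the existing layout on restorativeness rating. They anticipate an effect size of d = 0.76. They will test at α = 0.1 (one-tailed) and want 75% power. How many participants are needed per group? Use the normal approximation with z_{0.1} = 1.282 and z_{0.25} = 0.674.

n = 14 per group

For two independent groups with equal n: n = 2·((z_{α} + z_β) / d)².
z_{α} + z_β = 1.282 + 0.674 = 1.956.
n = 2 × (1.956 / 0.76)² = 2 × 2.574² = 2 × 6.62 = 13.2.
Round up to the next whole participant.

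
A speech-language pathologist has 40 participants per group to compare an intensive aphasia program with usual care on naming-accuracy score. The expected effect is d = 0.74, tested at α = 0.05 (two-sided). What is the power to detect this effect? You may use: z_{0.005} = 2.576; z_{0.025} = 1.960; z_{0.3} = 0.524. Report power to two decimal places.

power ≈ 0.91

For two equal groups, power = Φ(d·√(n/2) − z_{α/2}).
d·√(n/2) = 0.74 × √(40/2) = 0.74 × 4.472 = 3.309.
z_β = 3.309 − 1.960 = 1.349.
Power = Φ(1.349) = 0.911.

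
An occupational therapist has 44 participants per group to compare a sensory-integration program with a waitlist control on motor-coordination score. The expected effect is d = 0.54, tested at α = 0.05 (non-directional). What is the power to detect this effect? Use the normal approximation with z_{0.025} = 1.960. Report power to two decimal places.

For two equal groups, power = Φ(d·√(n/2) − z_{α/2}).
d·√(n/2) = 0.54 × √(44/2) = 0.54 × 4.690 = 2.533.
z_β = 2.533 − 1.960 = 0.573.
Power = Φ(0.573) = 0.717.

power ≈ 0.72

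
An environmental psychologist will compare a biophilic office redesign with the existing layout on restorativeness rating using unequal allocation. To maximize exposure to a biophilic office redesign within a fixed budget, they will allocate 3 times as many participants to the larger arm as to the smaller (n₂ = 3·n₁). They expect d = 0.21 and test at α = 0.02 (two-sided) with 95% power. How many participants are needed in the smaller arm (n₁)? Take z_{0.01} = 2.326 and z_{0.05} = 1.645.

n₁ = 477

With allocation ratio k = n₂/n₁ = 3, Var(x̄₁−x̄₂) = σ²(1/n₁ + 1/(k·n₁)) = σ²·(k+1)/(k·n₁).
So n₁ = (1 + 1/k)·((z_{α/2} + z_β)/d)² = 1.333 × (3.971/0.21)².
n₁ = 1.333 × 357.57 = 476.8.
Round up: n₁ = 477, giving n₂ = 3 × 477 = 1431.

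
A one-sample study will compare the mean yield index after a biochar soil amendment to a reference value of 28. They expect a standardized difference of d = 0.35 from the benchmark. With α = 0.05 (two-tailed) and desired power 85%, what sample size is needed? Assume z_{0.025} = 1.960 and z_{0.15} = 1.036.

n = 74

For a one-sample test: n = ((z_{α/2} + z_β) / d)².
z_{α/2} + z_β = 1.960 + 1.036 = 2.996.
n = (2.996 / 0.35)² = 8.560² = 73.27.
Round up.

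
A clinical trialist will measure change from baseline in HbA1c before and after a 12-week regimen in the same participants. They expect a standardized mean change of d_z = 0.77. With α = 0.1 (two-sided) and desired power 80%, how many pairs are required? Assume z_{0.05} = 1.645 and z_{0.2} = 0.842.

For a paired (one-sample on differences) test: n = ((z_{α/2} + z_β) / d)².
z_{α/2} + z_β = 1.645 + 0.842 = 2.487.
n = (2.487 / 0.77)² = 3.230² = 10.43.
Round up.

n = 11 pairs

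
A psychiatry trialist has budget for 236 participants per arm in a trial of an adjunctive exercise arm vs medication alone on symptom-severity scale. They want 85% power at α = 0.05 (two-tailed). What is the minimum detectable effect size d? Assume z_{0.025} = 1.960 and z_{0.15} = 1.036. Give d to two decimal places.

d_min ≈ 0.28

For two independent groups of n = 236 each: d_min = (z_{α/2} + z_β)·√(2/n).
z-sum = 1.960 + 1.036 = 2.996.
d_min = 2.996 × √(2/236) = 2.996 × 0.0921 = 0.276.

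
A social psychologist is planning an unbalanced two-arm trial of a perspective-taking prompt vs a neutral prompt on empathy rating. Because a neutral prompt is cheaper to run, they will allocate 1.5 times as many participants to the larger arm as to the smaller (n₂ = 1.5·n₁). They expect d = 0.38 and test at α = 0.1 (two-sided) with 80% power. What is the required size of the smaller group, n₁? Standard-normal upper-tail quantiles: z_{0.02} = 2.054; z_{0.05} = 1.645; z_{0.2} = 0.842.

With allocation ratio k = n₂/n₁ = 1.5, Var(x̄₁−x̄₂) = σ²(1/n₁ + 1/(k·n₁)) = σ²·(k+1)/(k·n₁).
So n₁ = (1 + 1/k)·((z_{α/2} + z_β)/d)² = 1.667 × (2.487/0.38)².
n₁ = 1.667 × 42.83 = 71.4.
Round up: n₁ = 72, giving n₂ = 1.5 × 72 = 108.

n₁ = 72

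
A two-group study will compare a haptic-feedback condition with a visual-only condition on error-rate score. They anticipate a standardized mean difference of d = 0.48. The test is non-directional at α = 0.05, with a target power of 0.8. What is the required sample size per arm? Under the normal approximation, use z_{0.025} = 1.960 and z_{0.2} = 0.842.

For two independent groups with equal n: n = 2·((z_{α/2} + z_β) / d)².
z_{α/2} + z_β = 1.960 + 0.842 = 2.802.
n = 2 × (2.802 / 0.48)² = 2 × 5.838² = 2 × 34.08 = 68.2.
Round up to the next whole participant.

n = 69 per group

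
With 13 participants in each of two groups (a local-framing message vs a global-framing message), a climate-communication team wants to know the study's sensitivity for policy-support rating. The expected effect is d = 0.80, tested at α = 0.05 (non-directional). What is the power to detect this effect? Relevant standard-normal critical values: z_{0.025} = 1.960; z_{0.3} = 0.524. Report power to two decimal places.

power ≈ 0.53

For two equal groups, power = Φ(d·√(n/2) − z_{α/2}).
d·√(n/2) = 0.80 × √(13/2) = 0.80 × 2.550 = 2.040.
z_β = 2.040 − 1.960 = 0.080.
Power = Φ(0.080) = 0.532.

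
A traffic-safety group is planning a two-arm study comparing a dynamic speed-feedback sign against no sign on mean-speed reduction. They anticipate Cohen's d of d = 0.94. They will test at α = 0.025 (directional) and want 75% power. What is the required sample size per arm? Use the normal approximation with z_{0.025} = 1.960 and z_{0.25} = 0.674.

For two independent groups with equal n: n = 2·((z_{α} + z_β) / d)².
z_{α} + z_β = 1.960 + 0.674 = 2.634.
n = 2 × (2.634 / 0.94)² = 2 × 2.802² = 2 × 7.85 = 15.7.
Round up to the next whole participant.

n = 16 per group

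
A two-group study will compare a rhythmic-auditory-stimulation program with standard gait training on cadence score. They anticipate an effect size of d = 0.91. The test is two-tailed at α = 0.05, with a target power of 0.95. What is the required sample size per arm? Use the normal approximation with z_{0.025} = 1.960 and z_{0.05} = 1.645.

For two independent groups with equal n: n = 2·((z_{α/2} + z_β) / d)².
z_{α/2} + z_β = 1.960 + 1.645 = 3.605.
n = 2 × (3.605 / 0.91)² = 2 × 3.962² = 2 × 15.69 = 31.4.
Round up to the next whole participant.

n = 32 per group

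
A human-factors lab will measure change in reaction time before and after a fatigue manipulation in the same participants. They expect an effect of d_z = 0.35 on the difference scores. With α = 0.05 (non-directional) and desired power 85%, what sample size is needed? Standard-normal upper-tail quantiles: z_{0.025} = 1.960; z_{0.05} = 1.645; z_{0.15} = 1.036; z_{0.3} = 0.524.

For a paired (one-sample on differences) test: n = ((z_{α/2} + z_β) / d)².
z_{α/2} + z_β = 1.960 + 1.036 = 2.996.
n = (2.996 / 0.35)² = 8.560² = 73.27.
Round up.

n = 74 pairs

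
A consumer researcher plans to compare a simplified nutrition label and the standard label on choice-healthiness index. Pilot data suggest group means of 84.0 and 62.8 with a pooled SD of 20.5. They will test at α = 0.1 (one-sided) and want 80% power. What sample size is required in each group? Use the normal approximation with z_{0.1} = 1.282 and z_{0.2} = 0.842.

n = 9 per group

Cohen's d = |M₁ − M₂| / SD_pooled = |84.0 − 62.8| / 20.5 = 21.2 / 20.5 = 1.034.
For two independent groups with equal n: n = 2·((z_{α} + z_β) / d)².
z_{α} + z_β = 1.282 + 0.842 = 2.124.
n = 2 × (2.124 / 1.034)² = 2 × 2.054² = 2 × 4.22 = 8.4.
Round up to the next whole participant.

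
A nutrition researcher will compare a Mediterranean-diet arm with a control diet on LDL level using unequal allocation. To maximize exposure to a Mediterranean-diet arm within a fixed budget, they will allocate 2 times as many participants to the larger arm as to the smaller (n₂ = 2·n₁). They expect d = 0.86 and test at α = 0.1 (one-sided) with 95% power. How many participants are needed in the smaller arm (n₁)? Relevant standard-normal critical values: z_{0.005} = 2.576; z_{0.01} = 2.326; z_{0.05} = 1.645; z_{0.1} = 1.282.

With allocation ratio k = n₂/n₁ = 2, Var(x̄₁−x̄₂) = σ²(1/n₁ + 1/(k·n₁)) = σ²·(k+1)/(k·n₁).
So n₁ = (1 + 1/k)·((z_{α} + z_β)/d)² = 1.500 × (2.927/0.86)².
n₁ = 1.500 × 11.58 = 17.4.
Round up: n₁ = 18, giving n₂ = 2 × 18 = 36.

n₁ = 18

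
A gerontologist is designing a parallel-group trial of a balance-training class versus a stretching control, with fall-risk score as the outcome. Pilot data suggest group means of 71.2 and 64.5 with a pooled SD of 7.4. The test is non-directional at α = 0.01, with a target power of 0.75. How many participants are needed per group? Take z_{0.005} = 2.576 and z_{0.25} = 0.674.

Cohen's d = |M₁ − M₂| / SD_pooled = |71.2 − 64.5| / 7.4 = 6.7 / 7.4 = 0.905.
For two independent groups with equal n: n = 2·((z_{α/2} + z_β) / d)².
z_{α/2} + z_β = 2.576 + 0.674 = 3.250.
n = 2 × (3.250 / 0.905)² = 2 × 3.591² = 2 × 12.90 = 25.8.
Round up to the next whole participant.

n = 26 per group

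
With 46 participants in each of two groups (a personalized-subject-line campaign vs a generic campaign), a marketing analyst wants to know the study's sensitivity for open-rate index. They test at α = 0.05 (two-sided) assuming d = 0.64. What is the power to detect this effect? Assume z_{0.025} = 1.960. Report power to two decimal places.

power ≈ 0.87

For two equal groups, power = Φ(d·√(n/2) − z_{α/2}).
d·√(n/2) = 0.64 × √(46/2) = 0.64 × 4.796 = 3.069.
z_β = 3.069 − 1.960 = 1.109.
Power = Φ(1.109) = 0.866.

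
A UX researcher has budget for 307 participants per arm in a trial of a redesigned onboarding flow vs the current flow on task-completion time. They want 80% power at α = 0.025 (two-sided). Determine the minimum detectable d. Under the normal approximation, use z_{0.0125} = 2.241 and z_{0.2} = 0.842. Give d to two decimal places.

d_min ≈ 0.25

For two independent groups of n = 307 each: d_min = (z_{α/2} + z_β)·√(2/n).
z-sum = 2.241 + 0.842 = 3.083.
d_min = 3.083 × √(2/307) = 3.083 × 0.0807 = 0.249.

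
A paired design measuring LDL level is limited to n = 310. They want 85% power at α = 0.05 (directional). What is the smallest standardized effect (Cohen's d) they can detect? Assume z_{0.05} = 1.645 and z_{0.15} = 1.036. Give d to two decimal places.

For a single sample (or paired design) of n = 310: d_min = (z_{α} + z_β)/√n.
z-sum = 1.645 + 1.036 = 2.681.
d_min = 2.681 / √310 = 2.681 / 17.607 = 0.152.

d_min ≈ 0.15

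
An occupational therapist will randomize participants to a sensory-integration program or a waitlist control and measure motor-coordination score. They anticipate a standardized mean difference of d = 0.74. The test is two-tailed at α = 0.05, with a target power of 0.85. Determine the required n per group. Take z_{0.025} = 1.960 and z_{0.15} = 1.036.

For two independent groups with equal n: n = 2·((z_{α/2} + z_β) / d)².
z_{α/2} + z_β = 1.960 + 1.036 = 2.996.
n = 2 × (2.996 / 0.74)² = 2 × 4.049² = 2 × 16.39 = 32.8.
Round up to the next whole participant.

n = 33 per group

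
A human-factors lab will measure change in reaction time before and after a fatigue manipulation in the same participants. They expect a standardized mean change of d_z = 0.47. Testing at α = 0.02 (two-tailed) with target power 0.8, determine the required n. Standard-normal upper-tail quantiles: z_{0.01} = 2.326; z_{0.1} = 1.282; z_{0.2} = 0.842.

n = 46 pairs

For a paired (one-sample on differences) test: n = ((z_{α/2} + z_β) / d)².
z_{α/2} + z_β = 2.326 + 0.842 = 3.168.
n = (3.168 / 0.47)² = 6.740² = 45.43.
Round up.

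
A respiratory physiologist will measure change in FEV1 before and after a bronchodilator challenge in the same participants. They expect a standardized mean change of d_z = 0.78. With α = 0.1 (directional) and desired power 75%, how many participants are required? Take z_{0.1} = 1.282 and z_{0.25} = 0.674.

n = 7 pairs

For a paired (one-sample on differences) test: n = ((z_{α} + z_β) / d)².
z_{α} + z_β = 1.282 + 0.674 = 1.956.
n = (1.956 / 0.78)² = 2.508² = 6.29.
Round up.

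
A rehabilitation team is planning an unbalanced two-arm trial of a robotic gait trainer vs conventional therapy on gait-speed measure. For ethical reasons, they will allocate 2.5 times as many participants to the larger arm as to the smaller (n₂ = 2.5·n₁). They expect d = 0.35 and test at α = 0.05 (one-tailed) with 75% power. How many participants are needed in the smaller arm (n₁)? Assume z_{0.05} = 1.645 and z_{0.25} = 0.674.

n₁ = 62

With allocation ratio k = n₂/n₁ = 2.5, Var(x̄₁−x̄₂) = σ²(1/n₁ + 1/(k·n₁)) = σ²·(k+1)/(k·n₁).
So n₁ = (1 + 1/k)·((z_{α} + z_β)/d)² = 1.400 × (2.319/0.35)².
n₁ = 1.400 × 43.90 = 61.5.
Round up: n₁ = 62, giving n₂ = 2.5 × 62 = 155.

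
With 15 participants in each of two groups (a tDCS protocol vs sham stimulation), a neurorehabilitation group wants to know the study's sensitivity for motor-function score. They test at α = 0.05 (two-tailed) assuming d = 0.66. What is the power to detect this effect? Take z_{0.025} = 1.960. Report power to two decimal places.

power ≈ 0.44

For two equal groups, power = Φ(d·√(n/2) − z_{α/2}).
d·√(n/2) = 0.66 × √(15/2) = 0.66 × 2.739 = 1.807.
z_β = 1.807 − 1.960 = -0.153.
Power = Φ(-0.153) = 0.439.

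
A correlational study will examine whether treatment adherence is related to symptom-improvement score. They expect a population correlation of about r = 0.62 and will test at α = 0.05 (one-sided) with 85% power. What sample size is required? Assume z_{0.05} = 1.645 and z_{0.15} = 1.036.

n = 17

Fisher's z: C = ½·ln((1+r)/(1−r)) = ½·ln(4.2632) = 0.7250.
n = ((z_{α} + z_β)/C)² + 3.
(1.645 + 1.036) / 0.7250 = 2.681 / 0.7250 = 3.698.
n = 3.698² + 3 = 13.67 + 3 = 16.7.
Round up.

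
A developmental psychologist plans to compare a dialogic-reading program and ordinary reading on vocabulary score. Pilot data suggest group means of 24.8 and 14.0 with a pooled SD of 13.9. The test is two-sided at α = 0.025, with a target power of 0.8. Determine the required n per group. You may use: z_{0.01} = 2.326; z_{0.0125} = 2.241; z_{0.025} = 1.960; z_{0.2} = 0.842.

n = 32 per group

Cohen's d = |M₁ − M₂| / SD_pooled = |24.8 − 14.0| / 13.9 = 10.8 / 13.9 = 0.777.
For two independent groups with equal n: n = 2·((z_{α/2} + z_β) / d)².
z_{α/2} + z_β = 2.241 + 0.842 = 3.083.
n = 2 × (3.083 / 0.777)² = 2 × 3.968² = 2 × 15.74 = 31.5.
Round up to the next whole participant.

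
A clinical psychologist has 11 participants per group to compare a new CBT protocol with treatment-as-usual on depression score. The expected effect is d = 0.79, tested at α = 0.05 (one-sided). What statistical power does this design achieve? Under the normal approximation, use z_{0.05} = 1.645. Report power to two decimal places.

For two equal groups, power = Φ(d·√(n/2) − z_{α}).
d·√(n/2) = 0.79 × √(11/2) = 0.79 × 2.345 = 1.853.
z_β = 1.853 − 1.645 = 0.208.
Power = Φ(0.208) = 0.582.

power ≈ 0.58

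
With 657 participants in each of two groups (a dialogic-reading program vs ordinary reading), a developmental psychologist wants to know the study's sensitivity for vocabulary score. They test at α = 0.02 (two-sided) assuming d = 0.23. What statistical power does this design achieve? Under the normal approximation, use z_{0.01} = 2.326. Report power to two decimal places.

power ≈ 0.97

For two equal groups, power = Φ(d·√(n/2) − z_{α/2}).
d·√(n/2) = 0.23 × √(657/2) = 0.23 × 18.125 = 4.169.
z_β = 4.169 − 2.326 = 1.843.
Power = Φ(1.843) = 0.967.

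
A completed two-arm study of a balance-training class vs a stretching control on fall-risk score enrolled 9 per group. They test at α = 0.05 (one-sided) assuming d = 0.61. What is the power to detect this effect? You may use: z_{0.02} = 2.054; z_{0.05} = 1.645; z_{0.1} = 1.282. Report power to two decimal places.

power ≈ 0.36

For two equal groups, power = Φ(d·√(n/2) − z_{α}).
d·√(n/2) = 0.61 × √(9/2) = 0.61 × 2.121 = 1.294.
z_β = 1.294 − 1.645 = -0.351.
Power = Φ(-0.351) = 0.363.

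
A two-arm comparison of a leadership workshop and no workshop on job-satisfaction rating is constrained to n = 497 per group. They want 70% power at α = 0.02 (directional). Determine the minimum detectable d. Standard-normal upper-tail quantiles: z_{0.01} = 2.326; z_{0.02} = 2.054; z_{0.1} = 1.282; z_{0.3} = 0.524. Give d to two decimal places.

For two independent groups of n = 497 each: d_min = (z_{α} + z_β)·√(2/n).
z-sum = 2.054 + 0.524 = 2.578.
d_min = 2.578 × √(2/497) = 2.578 × 0.0634 = 0.164.

d_min ≈ 0.16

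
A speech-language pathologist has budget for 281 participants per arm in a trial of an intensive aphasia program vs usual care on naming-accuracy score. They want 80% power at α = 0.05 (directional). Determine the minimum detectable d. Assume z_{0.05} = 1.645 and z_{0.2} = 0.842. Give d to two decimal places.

d_min ≈ 0.21

For two independent groups of n = 281 each: d_min = (z_{α} + z_β)·√(2/n).
z-sum = 1.645 + 0.842 = 2.487.
d_min = 2.487 × √(2/281) = 2.487 × 0.0844 = 0.210.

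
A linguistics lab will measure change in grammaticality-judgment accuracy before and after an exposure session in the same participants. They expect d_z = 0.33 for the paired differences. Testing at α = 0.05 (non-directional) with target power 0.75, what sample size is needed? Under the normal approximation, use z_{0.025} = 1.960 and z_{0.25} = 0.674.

For a paired (one-sample on differences) test: n = ((z_{α/2} + z_β) / d)².
z_{α/2} + z_β = 1.960 + 0.674 = 2.634.
n = (2.634 / 0.33)² = 7.982² = 63.71.
Round up.

n = 64 pairs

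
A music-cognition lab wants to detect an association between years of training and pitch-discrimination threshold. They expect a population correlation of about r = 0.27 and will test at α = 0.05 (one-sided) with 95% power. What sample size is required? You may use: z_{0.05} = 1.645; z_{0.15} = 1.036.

Fisher's z: C = ½·ln((1+r)/(1−r)) = ½·ln(1.7397) = 0.2769.
n = ((z_{α} + z_β)/C)² + 3.
(1.645 + 1.645) / 0.2769 = 3.290 / 0.2769 = 11.882.
n = 11.882² + 3 = 141.17 + 3 = 144.2.
Round up.

n = 145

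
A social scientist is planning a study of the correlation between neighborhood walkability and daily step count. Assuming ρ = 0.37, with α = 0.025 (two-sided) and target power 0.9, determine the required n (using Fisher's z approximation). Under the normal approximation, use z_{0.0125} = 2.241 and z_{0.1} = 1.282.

Fisher's z: C = ½·ln((1+r)/(1−r)) = ½·ln(2.1746) = 0.3884.
n = ((z_{α/2} + z_β)/C)² + 3.
(2.241 + 1.282) / 0.3884 = 3.523 / 0.3884 = 9.071.
n = 9.071² + 3 = 82.27 + 3 = 85.3.
Round up.

n = 86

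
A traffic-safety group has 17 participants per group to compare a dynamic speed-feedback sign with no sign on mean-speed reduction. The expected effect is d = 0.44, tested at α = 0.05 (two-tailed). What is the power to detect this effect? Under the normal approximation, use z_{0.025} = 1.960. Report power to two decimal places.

For two equal groups, power = Φ(d·√(n/2) − z_{α/2}).
d·√(n/2) = 0.44 × √(17/2) = 0.44 × 2.915 = 1.283.
z_β = 1.283 − 1.960 = -0.677.
Power = Φ(-0.677) = 0.249.

power ≈ 0.25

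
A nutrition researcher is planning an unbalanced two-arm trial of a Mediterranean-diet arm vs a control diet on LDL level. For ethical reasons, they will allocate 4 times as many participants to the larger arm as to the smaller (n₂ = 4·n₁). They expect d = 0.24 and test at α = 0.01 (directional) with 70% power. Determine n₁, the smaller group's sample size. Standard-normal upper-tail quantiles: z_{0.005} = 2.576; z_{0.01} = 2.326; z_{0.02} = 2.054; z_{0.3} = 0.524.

With allocation ratio k = n₂/n₁ = 4, Var(x̄₁−x̄₂) = σ²(1/n₁ + 1/(k·n₁)) = σ²·(k+1)/(k·n₁).
So n₁ = (1 + 1/k)·((z_{α} + z_β)/d)² = 1.250 × (2.850/0.24)².
n₁ = 1.250 × 141.02 = 176.3.
Round up: n₁ = 177, giving n₂ = 4 × 177 = 708.

n₁ = 177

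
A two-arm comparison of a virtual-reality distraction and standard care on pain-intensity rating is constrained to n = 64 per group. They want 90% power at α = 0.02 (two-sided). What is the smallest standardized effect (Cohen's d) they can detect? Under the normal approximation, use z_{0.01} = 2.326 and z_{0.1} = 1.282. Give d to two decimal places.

d_min ≈ 0.64

For two independent groups of n = 64 each: d_min = (z_{α/2} + z_β)·√(2/n).
z-sum = 2.326 + 1.282 = 3.608.
d_min = 3.608 × √(2/64) = 3.608 × 0.1768 = 0.638.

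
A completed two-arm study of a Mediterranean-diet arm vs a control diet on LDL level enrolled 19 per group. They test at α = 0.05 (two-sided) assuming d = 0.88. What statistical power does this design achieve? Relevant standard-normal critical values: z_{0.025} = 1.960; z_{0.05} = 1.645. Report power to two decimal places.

For two equal groups, power = Φ(d·√(n/2) − z_{α/2}).
d·√(n/2) = 0.88 × √(19/2) = 0.88 × 3.082 = 2.712.
z_β = 2.712 − 1.960 = 0.752.
Power = Φ(0.752) = 0.774.

power ≈ 0.77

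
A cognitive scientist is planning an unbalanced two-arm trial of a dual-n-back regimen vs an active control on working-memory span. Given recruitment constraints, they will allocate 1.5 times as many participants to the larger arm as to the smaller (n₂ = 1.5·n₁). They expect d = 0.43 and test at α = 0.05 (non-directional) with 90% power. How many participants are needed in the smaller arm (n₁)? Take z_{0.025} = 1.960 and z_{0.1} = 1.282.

n₁ = 95

With allocation ratio k = n₂/n₁ = 1.5, Var(x̄₁−x̄₂) = σ²(1/n₁ + 1/(k·n₁)) = σ²·(k+1)/(k·n₁).
So n₁ = (1 + 1/k)·((z_{α/2} + z_β)/d)² = 1.667 × (3.242/0.43)².
n₁ = 1.667 × 56.84 = 94.7.
Round up: n₁ = 95, giving n₂ = ⌈1.5 × 95⌉ = ⌈142.5⌉ = 143.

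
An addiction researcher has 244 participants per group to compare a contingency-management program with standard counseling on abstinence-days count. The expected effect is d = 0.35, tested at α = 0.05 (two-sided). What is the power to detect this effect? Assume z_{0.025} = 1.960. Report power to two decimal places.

power ≈ 0.97

For two equal groups, power = Φ(d·√(n/2) − z_{α/2}).
d·√(n/2) = 0.35 × √(244/2) = 0.35 × 11.045 = 3.866.
z_β = 3.866 − 1.960 = 1.906.
Power = Φ(1.906) = 0.972.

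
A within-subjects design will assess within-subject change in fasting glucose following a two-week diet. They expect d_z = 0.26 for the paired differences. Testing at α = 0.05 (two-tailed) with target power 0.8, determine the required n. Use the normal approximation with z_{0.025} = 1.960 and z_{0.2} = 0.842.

For a paired (one-sample on differences) test: n = ((z_{α/2} + z_β) / d)².
z_{α/2} + z_β = 1.960 + 0.842 = 2.802.
n = (2.802 / 0.26)² = 10.777² = 116.14.
Round up.

n = 117 pairs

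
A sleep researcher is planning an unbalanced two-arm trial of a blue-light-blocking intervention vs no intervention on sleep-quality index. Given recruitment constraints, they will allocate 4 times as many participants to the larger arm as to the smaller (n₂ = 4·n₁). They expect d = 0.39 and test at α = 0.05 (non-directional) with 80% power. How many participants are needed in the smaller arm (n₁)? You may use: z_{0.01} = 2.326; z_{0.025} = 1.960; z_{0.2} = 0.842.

n₁ = 65

With allocation ratio k = n₂/n₁ = 4, Var(x̄₁−x̄₂) = σ²(1/n₁ + 1/(k·n₁)) = σ²·(k+1)/(k·n₁).
So n₁ = (1 + 1/k)·((z_{α/2} + z_β)/d)² = 1.250 × (2.802/0.39)².
n₁ = 1.250 × 51.62 = 64.5.
Round up: n₁ = 65, giving n₂ = 4 × 65 = 260.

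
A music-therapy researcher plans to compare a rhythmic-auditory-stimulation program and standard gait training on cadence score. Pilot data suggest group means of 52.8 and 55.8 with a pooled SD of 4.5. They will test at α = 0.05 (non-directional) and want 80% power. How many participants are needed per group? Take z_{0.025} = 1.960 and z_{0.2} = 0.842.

n = 36 per group

Cohen's d = |M₁ − M₂| / SD_pooled = |52.8 − 55.8| / 4.5 = 3.0 / 4.5 = 0.667.
For two independent groups with equal n: n = 2·((z_{α/2} + z_β) / d)².
z_{α/2} + z_β = 1.960 + 0.842 = 2.802.
n = 2 × (2.802 / 0.667)² = 2 × 4.201² = 2 × 17.65 = 35.3.
Round up to the next whole participant.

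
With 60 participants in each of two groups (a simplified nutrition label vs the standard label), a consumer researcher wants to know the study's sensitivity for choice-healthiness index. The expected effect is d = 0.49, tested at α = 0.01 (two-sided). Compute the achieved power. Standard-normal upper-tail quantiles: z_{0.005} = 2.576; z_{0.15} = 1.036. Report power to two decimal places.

For two equal groups, power = Φ(d·√(n/2) − z_{α/2}).
d·√(n/2) = 0.49 × √(60/2) = 0.49 × 5.477 = 2.684.
z_β = 2.684 − 2.576 = 0.108.
Power = Φ(0.108) = 0.543.

power ≈ 0.54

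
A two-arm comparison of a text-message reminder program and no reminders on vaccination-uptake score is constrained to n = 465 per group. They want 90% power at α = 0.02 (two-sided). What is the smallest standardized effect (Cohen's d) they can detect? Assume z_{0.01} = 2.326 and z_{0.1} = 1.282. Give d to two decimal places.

d_min ≈ 0.24

For two independent groups of n = 465 each: d_min = (z_{α/2} + z_β)·√(2/n).
z-sum = 2.326 + 1.282 = 3.608.
d_min = 3.608 × √(2/465) = 3.608 × 0.0656 = 0.237.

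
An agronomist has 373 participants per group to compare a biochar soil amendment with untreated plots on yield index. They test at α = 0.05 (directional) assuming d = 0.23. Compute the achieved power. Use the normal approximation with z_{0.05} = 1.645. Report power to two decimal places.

For two equal groups, power = Φ(d·√(n/2) − z_{α}).
d·√(n/2) = 0.23 × √(373/2) = 0.23 × 13.657 = 3.141.
z_β = 3.141 − 1.645 = 1.496.
Power = Φ(1.496) = 0.933.

power ≈ 0.93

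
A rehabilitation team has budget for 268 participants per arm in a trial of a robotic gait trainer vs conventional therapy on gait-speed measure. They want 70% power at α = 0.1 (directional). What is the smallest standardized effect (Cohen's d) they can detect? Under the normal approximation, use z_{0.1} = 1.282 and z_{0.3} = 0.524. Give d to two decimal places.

For two independent groups of n = 268 each: d_min = (z_{α} + z_β)·√(2/n).
z-sum = 1.282 + 0.524 = 1.806.
d_min = 1.806 × √(2/268) = 1.806 × 0.0864 = 0.156.

d_min ≈ 0.16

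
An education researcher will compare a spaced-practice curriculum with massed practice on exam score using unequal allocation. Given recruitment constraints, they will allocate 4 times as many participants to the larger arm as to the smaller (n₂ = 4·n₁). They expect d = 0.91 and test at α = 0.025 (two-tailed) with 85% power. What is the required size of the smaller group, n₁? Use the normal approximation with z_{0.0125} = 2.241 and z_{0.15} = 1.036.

n₁ = 17

With allocation ratio k = n₂/n₁ = 4, Var(x̄₁−x̄₂) = σ²(1/n₁ + 1/(k·n₁)) = σ²·(k+1)/(k·n₁).
So n₁ = (1 + 1/k)·((z_{α/2} + z_β)/d)² = 1.250 × (3.277/0.91)².
n₁ = 1.250 × 12.97 = 16.2.
Round up: n₁ = 17, giving n₂ = 4 × 17 = 68.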